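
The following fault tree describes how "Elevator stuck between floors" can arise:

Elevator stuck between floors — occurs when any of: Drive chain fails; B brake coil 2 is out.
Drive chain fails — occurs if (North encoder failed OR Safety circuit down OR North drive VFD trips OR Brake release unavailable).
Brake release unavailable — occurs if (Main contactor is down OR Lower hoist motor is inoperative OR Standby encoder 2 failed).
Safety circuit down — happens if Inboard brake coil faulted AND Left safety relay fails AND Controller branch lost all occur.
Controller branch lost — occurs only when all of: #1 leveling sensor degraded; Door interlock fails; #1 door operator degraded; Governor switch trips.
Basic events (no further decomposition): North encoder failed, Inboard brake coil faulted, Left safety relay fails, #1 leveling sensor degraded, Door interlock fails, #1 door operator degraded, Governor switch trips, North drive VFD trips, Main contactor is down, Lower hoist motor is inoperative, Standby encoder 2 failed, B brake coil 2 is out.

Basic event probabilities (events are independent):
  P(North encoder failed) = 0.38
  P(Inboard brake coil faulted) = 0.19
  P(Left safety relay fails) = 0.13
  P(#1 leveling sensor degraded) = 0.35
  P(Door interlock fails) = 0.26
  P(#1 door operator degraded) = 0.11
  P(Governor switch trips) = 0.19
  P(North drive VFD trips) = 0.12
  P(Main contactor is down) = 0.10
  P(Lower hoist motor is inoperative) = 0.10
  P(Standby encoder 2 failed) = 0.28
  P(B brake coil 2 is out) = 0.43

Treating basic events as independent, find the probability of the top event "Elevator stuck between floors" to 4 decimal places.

0.8186

P(Controller branch lost) [AND] = 0.35 × 0.26 × 0.11 × 0.19 = 0.001902
P(Safety circuit down) [AND] = 0.19 × 0.13 × 0.001902 = 0.000047
P(Brake release unavailable) [OR] = 1 − (1−0.10) × (1−0.10) × (1−0.28) = 0.416800
P(Drive chain fails) [OR] = 1 − (1−0.38) × (1−0.000047) × (1−0.12) × (1−0.416800) = 0.681821
P(Elevator stuck between floors) [OR] = 1 − (1−0.681821) × (1−0.43) = 0.818638
Rounded to 4 decimal places: P(Elevator stuck between floors) ≈ 0.8186.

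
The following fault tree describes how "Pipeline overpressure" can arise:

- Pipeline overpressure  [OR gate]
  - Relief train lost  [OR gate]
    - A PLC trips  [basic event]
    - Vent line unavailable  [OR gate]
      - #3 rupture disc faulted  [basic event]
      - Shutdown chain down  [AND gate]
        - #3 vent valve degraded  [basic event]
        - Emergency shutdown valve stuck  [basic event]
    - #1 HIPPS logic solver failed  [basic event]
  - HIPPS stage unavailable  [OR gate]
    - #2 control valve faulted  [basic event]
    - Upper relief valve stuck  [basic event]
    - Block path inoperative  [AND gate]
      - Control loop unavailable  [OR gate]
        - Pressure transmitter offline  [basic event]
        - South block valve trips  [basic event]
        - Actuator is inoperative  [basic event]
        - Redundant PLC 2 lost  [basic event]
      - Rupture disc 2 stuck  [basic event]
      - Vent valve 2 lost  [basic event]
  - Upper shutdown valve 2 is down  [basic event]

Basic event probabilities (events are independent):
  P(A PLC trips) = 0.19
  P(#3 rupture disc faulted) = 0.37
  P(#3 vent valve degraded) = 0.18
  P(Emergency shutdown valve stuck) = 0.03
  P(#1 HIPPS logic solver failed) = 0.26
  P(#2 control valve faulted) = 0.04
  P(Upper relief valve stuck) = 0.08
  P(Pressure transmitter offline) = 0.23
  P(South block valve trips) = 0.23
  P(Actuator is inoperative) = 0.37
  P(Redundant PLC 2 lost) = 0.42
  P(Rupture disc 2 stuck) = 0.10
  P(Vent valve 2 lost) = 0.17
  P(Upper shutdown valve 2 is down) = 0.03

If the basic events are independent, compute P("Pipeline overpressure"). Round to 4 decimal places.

P(Shutdown chain down) [AND] = 0.18 × 0.03 = 0.005400
P(Vent line unavailable) [OR] = 1 − (1−0.37) × (1−0.005400) = 0.373402
P(Relief train lost) [OR] = 1 − (1−0.19) × (1−0.373402) × (1−0.26) = 0.624417
P(Control loop unavailable) [OR] = 1 − (1−0.23) × (1−0.23) × (1−0.37) × (1−0.42) = 0.783354
P(Block path inoperative) [AND] = 0.783354 × 0.10 × 0.17 = 0.013317
P(HIPPS stage unavailable) [OR] = 1 − (1−0.04) × (1−0.08) × (1−0.013317) = 0.128562
P(Pipeline overpressure) [OR] = 1 − (1−0.624417) × (1−0.128562) × (1−0.03) = 0.682522
Rounded to 4 decimal places: P(Pipeline overpressure) ≈ 0.6825.

0.6825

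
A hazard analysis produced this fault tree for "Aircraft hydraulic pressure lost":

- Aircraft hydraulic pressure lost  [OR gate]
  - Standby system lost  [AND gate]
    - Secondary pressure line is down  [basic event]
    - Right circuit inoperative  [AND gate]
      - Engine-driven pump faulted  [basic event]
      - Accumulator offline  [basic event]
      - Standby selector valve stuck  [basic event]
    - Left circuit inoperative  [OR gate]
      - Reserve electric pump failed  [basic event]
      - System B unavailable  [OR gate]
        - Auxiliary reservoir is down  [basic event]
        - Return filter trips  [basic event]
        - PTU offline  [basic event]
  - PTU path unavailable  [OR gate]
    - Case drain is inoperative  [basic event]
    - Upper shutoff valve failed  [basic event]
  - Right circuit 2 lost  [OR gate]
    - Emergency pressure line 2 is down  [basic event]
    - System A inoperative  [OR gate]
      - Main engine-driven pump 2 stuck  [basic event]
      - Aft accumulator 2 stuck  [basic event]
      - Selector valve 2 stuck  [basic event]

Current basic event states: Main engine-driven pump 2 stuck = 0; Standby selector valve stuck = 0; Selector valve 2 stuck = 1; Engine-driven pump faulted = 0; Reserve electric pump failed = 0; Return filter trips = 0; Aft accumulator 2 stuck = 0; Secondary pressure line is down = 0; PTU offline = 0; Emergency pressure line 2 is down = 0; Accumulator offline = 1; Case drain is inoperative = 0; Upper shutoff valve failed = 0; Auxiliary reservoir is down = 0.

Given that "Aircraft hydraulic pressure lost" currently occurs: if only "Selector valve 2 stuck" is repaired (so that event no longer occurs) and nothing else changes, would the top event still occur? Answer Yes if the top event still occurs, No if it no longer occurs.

No

Counterfactual: set "Selector valve 2 stuck" to not occurred.
Right circuit inoperative [AND]: Engine-driven pump faulted=not, Accumulator offline=occurs, Standby selector valve stuck=not → not all inputs occur → does not occur.
System B unavailable [OR]: Auxiliary reservoir is down=not, Return filter trips=not, PTU offline=not → no input occurs → does not occur.
Left circuit inoperative [OR]: Reserve electric pump failed=not, System B unavailable=not → no input occurs → does not occur.
Standby system lost [AND]: Secondary pressure line is down=not, Right circuit inoperative=not, Left circuit inoperative=not → not all inputs occur → does not occur.
PTU path unavailable [OR]: Case drain is inoperative=not, Upper shutoff valve failed=not → no input occurs → does not occur.
System A inoperative [OR]: Main engine-driven pump 2 stuck=not, Aft accumulator 2 stuck=not, Selector valve 2 stuck=not → no input occurs → does not occur.
Right circuit 2 lost [OR]: Emergency pressure line 2 is down=not, System A inoperative=not → no input occurs → does not occur.
Aircraft hydraulic pressure lost [OR]: Standby system lost=not, PTU path unavailable=not, Right circuit 2 lost=not → no input occurs → does not occur.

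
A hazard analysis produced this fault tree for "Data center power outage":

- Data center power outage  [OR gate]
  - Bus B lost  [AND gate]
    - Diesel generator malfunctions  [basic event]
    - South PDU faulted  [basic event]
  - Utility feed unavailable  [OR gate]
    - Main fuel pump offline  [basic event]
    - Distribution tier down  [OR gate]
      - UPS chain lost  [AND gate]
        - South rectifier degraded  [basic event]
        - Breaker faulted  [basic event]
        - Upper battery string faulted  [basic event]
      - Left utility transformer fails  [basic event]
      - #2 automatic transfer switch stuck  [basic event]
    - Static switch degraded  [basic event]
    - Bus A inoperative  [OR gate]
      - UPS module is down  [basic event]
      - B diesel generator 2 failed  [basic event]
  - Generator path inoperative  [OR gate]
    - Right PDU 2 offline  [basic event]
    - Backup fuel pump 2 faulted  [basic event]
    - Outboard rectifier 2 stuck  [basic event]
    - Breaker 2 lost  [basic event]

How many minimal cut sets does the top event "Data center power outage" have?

Bus B lost [AND]: one cut set from each child combined → 1 × 1 = 1 cut set(s).
UPS chain lost [AND]: one cut set from each child combined → 1 × 1 × 1 = 1 cut set(s).
Distribution tier down [OR]: union of children's cut sets → 3 cut set(s).
Bus A inoperative [OR]: union of children's cut sets → 2 cut set(s).
Utility feed unavailable [OR]: union of children's cut sets → 7 cut set(s).
Generator path inoperative [OR]: union of children's cut sets → 4 cut set(s).
Data center power outage [OR]: union of children's cut sets → 12 cut set(s).

12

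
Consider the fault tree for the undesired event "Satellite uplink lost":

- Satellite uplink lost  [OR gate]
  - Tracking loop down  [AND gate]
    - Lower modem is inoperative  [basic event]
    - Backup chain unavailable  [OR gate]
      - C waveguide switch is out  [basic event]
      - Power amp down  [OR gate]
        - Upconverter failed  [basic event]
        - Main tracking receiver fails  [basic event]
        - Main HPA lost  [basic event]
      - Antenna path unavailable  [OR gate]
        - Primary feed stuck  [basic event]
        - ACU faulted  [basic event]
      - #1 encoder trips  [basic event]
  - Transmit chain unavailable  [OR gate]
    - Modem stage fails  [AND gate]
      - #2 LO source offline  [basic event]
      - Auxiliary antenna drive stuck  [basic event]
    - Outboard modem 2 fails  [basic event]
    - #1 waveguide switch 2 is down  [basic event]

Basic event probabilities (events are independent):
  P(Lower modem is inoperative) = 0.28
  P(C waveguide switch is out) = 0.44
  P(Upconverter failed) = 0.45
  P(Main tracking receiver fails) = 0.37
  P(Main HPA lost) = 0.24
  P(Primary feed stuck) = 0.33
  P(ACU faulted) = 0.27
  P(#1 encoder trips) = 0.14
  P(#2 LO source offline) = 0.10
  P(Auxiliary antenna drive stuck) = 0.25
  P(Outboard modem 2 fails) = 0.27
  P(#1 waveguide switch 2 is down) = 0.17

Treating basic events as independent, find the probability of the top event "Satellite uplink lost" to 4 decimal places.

0.5644

P(Power amp down) [OR] = 1 − (1−0.45) × (1−0.37) × (1−0.24) = 0.736660
P(Antenna path unavailable) [OR] = 1 − (1−0.33) × (1−0.27) = 0.510900
P(Backup chain unavailable) [OR] = 1 − (1−0.44) × (1−0.736660) × (1−0.510900) × (1−0.14) = 0.937970
P(Tracking loop down) [AND] = 0.28 × 0.937970 = 0.262632
P(Modem stage fails) [AND] = 0.10 × 0.25 = 0.025000
P(Transmit chain unavailable) [OR] = 1 − (1−0.025000) × (1−0.27) × (1−0.17) = 0.409248
P(Satellite uplink lost) [OR] = 1 − (1−0.262632) × (1−0.409248) = 0.564398
Rounded to 4 decimal places: P(Satellite uplink lost) ≈ 0.5644.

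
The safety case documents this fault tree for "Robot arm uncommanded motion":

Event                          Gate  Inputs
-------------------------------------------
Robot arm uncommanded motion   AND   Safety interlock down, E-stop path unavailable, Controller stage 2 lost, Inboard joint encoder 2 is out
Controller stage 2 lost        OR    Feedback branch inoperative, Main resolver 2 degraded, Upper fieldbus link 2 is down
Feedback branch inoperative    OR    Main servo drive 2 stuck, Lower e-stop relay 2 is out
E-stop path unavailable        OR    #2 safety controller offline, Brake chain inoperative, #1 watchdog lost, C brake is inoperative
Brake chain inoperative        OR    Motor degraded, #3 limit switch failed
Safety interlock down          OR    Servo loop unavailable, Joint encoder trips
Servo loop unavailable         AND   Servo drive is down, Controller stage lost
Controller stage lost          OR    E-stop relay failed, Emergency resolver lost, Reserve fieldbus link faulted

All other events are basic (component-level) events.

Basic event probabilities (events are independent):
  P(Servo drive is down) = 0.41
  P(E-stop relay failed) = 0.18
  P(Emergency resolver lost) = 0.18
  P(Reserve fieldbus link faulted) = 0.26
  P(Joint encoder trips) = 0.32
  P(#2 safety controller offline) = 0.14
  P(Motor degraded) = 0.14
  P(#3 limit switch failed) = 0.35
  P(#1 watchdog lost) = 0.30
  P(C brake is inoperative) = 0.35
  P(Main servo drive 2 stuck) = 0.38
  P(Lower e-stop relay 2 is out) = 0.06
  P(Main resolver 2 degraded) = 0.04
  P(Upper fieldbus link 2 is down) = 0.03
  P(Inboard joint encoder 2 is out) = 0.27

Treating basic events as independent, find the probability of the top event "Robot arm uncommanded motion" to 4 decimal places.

0.0444

P(Controller stage lost) [OR] = 1 − (1−0.18) × (1−0.18) × (1−0.26) = 0.502424
P(Servo loop unavailable) [AND] = 0.41 × 0.502424 = 0.205994
P(Safety interlock down) [OR] = 1 − (1−0.205994) × (1−0.32) = 0.460076
P(Brake chain inoperative) [OR] = 1 − (1−0.14) × (1−0.35) = 0.441000
P(E-stop path unavailable) [OR] = 1 − (1−0.14) × (1−0.441000) × (1−0.30) × (1−0.35) = 0.781263
P(Feedback branch inoperative) [OR] = 1 − (1−0.38) × (1−0.06) = 0.417200
P(Controller stage 2 lost) [OR] = 1 − (1−0.417200) × (1−0.04) × (1−0.03) = 0.457297
P(Robot arm uncommanded motion) [AND] = 0.460076 × 0.781263 × 0.457297 × 0.27 = 0.044380
Rounded to 4 decimal places: P(Robot arm uncommanded motion) ≈ 0.0444.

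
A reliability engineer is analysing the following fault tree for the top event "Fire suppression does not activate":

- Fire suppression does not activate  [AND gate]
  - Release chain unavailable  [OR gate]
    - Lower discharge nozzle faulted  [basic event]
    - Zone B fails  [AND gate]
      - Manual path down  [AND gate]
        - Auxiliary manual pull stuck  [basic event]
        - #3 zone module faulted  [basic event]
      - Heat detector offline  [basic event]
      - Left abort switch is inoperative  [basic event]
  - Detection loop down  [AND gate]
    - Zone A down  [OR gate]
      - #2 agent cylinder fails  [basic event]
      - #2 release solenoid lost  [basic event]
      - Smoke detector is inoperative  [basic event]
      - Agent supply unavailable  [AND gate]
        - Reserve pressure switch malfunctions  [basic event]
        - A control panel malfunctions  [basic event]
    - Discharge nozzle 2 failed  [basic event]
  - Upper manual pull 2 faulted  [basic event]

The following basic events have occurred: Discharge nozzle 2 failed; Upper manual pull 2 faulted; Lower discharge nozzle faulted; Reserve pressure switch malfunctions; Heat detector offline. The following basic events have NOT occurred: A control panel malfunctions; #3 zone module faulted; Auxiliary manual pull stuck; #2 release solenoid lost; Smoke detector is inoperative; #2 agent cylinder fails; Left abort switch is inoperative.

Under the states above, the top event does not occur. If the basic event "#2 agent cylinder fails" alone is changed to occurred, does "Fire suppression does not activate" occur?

Yes

Counterfactual: set "#2 agent cylinder fails" to occurred.
Manual path down [AND]: Auxiliary manual pull stuck=not, #3 zone module faulted=not → not all inputs occur → does not occur.
Zone B fails [AND]: Manual path down=not, Heat detector offline=occurs, Left abort switch is inoperative=not → not all inputs occur → does not occur.
Release chain unavailable [OR]: Lower discharge nozzle faulted=occurs, Zone B fails=not → at least one input occurs → occurs.
Agent supply unavailable [AND]: Reserve pressure switch malfunctions=occurs, A control panel malfunctions=not → not all inputs occur → does not occur.
Zone A down [OR]: #2 agent cylinder fails=occurs, #2 release solenoid lost=not, Smoke detector is inoperative=not, Agent supply unavailable=not → at least one input occurs → occurs.
Detection loop down [AND]: Zone A down=occurs, Discharge nozzle 2 failed=occurs → all inputs occur → occurs.
Fire suppression does not activate [AND]: Release chain unavailable=occurs, Detection loop down=occurs, Upper manual pull 2 faulted=occurs → all inputs occur → occurs.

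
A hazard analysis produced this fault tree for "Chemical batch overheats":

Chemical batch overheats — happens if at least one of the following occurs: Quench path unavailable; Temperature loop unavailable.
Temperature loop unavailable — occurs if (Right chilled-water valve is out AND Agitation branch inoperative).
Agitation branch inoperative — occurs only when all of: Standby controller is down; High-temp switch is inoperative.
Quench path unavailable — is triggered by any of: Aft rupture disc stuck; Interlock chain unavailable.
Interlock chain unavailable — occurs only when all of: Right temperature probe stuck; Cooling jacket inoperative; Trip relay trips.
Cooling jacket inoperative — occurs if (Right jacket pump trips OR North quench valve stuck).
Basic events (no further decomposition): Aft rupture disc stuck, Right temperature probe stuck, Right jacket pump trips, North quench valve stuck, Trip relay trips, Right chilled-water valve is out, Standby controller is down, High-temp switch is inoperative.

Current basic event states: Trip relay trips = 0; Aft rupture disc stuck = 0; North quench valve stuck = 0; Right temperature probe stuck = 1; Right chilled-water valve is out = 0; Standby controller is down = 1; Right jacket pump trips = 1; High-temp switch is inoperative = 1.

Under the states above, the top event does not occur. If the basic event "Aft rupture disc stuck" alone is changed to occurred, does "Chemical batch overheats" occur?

Yes

Counterfactual: set "Aft rupture disc stuck" to occurred.
Cooling jacket inoperative [OR]: Right jacket pump trips=occurs, North quench valve stuck=not → at least one input occurs → occurs.
Interlock chain unavailable [AND]: Right temperature probe stuck=occurs, Cooling jacket inoperative=occurs, Trip relay trips=not → not all inputs occur → does not occur.
Quench path unavailable [OR]: Aft rupture disc stuck=occurs, Interlock chain unavailable=not → at least one input occurs → occurs.
Agitation branch inoperative [AND]: Standby controller is down=occurs, High-temp switch is inoperative=occurs → all inputs occur → occurs.
Temperature loop unavailable [AND]: Right chilled-water valve is out=not, Agitation branch inoperative=occurs → not all inputs occur → does not occur.
Chemical batch overheats [OR]: Quench path unavailable=occurs, Temperature loop unavailable=not → at least one input occurs → occurs.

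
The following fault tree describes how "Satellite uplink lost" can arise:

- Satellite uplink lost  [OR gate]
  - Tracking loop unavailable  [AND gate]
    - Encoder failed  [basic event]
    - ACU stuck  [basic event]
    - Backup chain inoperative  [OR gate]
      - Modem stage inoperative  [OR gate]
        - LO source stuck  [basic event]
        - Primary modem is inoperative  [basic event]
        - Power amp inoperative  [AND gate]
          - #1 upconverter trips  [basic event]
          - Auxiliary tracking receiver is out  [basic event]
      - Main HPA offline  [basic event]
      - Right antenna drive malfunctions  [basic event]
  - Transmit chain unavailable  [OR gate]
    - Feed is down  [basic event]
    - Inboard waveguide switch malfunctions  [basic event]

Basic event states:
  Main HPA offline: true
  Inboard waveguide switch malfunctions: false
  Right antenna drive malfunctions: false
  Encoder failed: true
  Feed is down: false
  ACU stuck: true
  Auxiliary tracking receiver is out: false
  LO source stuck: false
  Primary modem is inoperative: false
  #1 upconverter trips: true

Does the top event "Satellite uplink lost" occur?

Yes

Power amp inoperative [AND]: #1 upconverter trips=occurs, Auxiliary tracking receiver is out=not → not all inputs occur → does not occur.
Modem stage inoperative [OR]: LO source stuck=not, Primary modem is inoperative=not, Power amp inoperative=not → no input occurs → does not occur.
Backup chain inoperative [OR]: Modem stage inoperative=not, Main HPA offline=occurs, Right antenna drive malfunctions=not → at least one input occurs → occurs.
Tracking loop unavailable [AND]: Encoder failed=occurs, ACU stuck=occurs, Backup chain inoperative=occurs → all inputs occur → occurs.
Transmit chain unavailable [OR]: Feed is down=not, Inboard waveguide switch malfunctions=not → no input occurs → does not occur.
Satellite uplink lost [OR]: Tracking loop unavailable=occurs, Transmit chain unavailable=not → at least one input occurs → occurs.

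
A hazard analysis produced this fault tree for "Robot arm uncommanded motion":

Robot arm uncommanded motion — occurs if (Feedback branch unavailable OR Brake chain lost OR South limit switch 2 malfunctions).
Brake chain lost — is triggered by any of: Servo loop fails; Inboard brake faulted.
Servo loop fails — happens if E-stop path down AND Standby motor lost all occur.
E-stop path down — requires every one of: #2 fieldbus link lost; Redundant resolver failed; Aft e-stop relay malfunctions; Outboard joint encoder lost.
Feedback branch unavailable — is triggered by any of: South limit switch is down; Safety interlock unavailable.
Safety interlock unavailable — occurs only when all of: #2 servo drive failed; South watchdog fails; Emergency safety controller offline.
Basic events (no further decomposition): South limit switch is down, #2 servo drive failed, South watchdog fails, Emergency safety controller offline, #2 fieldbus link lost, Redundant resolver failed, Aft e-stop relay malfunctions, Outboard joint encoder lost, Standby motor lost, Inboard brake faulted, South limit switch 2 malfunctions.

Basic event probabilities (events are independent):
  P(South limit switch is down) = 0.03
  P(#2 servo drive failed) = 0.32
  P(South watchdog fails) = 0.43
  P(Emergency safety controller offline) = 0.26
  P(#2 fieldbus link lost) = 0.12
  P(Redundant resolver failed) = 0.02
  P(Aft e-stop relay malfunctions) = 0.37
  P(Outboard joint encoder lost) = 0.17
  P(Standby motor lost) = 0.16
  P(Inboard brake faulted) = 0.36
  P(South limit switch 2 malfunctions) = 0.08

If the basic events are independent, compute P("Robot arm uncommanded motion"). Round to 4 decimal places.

P(Safety interlock unavailable) [AND] = 0.32 × 0.43 × 0.26 = 0.035776
P(Feedback branch unavailable) [OR] = 1 − (1−0.03) × (1−0.035776) = 0.064703
P(E-stop path down) [AND] = 0.12 × 0.02 × 0.37 × 0.17 = 0.000151
P(Servo loop fails) [AND] = 0.000151 × 0.16 = 0.000024
P(Brake chain lost) [OR] = 1 − (1−0.000024) × (1−0.36) = 0.360015
P(Robot arm uncommanded motion) [OR] = 1 − (1−0.064703) × (1−0.360015) × (1−0.08) = 0.449310
Rounded to 4 decimal places: P(Robot arm uncommanded motion) ≈ 0.4493.

0.4493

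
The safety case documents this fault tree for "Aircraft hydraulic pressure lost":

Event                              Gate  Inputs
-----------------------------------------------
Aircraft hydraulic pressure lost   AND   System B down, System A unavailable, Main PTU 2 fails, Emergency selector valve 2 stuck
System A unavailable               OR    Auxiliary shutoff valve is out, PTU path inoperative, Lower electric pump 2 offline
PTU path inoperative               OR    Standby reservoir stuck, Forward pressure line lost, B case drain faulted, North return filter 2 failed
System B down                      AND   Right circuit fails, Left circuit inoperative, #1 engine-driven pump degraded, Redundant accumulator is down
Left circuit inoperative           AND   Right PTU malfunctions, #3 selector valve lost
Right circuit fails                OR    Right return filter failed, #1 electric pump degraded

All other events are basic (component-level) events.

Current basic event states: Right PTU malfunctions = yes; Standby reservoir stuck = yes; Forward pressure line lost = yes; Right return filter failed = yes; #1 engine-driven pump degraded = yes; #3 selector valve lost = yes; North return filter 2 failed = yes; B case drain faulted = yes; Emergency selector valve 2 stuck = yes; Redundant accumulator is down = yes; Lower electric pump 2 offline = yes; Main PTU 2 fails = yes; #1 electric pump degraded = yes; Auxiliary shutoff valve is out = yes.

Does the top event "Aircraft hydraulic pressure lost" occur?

Right circuit fails [OR]: Right return filter failed=occurs, #1 electric pump degraded=occurs → at least one input occurs → occurs.
Left circuit inoperative [AND]: Right PTU malfunctions=occurs, #3 selector valve lost=occurs → all inputs occur → occurs.
System B down [AND]: Right circuit fails=occurs, Left circuit inoperative=occurs, #1 engine-driven pump degraded=occurs, Redundant accumulator is down=occurs → all inputs occur → occurs.
PTU path inoperative [OR]: Standby reservoir stuck=occurs, Forward pressure line lost=occurs, B case drain faulted=occurs, North return filter 2 failed=occurs → at least one input occurs → occurs.
System A unavailable [OR]: Auxiliary shutoff valve is out=occurs, PTU path inoperative=occurs, Lower electric pump 2 offline=occurs → at least one input occurs → occurs.
Aircraft hydraulic pressure lost [AND]: System B down=occurs, System A unavailable=occurs, Main PTU 2 fails=occurs, Emergency selector valve 2 stuck=occurs → all inputs occur → occurs.

Yes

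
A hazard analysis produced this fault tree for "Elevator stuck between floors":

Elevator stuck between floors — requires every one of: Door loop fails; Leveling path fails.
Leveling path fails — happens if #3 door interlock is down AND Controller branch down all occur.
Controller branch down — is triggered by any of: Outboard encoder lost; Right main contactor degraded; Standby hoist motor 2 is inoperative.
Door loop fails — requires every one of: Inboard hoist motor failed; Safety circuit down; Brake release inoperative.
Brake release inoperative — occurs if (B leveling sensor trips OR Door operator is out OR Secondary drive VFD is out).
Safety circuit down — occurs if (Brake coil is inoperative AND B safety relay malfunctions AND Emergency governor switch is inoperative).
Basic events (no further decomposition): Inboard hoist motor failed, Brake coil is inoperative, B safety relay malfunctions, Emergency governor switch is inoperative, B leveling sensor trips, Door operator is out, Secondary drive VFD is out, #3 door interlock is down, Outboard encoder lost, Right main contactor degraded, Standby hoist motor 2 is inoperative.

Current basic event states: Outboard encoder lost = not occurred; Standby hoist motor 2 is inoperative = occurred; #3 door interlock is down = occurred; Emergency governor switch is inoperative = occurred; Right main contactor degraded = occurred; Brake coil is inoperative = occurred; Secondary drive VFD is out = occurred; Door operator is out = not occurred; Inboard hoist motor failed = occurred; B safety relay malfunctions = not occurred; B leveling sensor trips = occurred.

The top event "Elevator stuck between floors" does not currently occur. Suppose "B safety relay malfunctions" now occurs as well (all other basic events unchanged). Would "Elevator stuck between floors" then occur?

Counterfactual: set "B safety relay malfunctions" to occurred.
Safety circuit down [AND]: Brake coil is inoperative=occurs, B safety relay malfunctions=occurs, Emergency governor switch is inoperative=occurs → all inputs occur → occurs.
Brake release inoperative [OR]: B leveling sensor trips=occurs, Door operator is out=not, Secondary drive VFD is out=occurs → at least one input occurs → occurs.
Door loop fails [AND]: Inboard hoist motor failed=occurs, Safety circuit down=occurs, Brake release inoperative=occurs → all inputs occur → occurs.
Controller branch down [OR]: Outboard encoder lost=not, Right main contactor degraded=occurs, Standby hoist motor 2 is inoperative=occurs → at least one input occurs → occurs.
Leveling path fails [AND]: #3 door interlock is down=occurs, Controller branch down=occurs → all inputs occur → occurs.
Elevator stuck between floors [AND]: Door loop fails=occurs, Leveling path fails=occurs → all inputs occur → occurs.

Yes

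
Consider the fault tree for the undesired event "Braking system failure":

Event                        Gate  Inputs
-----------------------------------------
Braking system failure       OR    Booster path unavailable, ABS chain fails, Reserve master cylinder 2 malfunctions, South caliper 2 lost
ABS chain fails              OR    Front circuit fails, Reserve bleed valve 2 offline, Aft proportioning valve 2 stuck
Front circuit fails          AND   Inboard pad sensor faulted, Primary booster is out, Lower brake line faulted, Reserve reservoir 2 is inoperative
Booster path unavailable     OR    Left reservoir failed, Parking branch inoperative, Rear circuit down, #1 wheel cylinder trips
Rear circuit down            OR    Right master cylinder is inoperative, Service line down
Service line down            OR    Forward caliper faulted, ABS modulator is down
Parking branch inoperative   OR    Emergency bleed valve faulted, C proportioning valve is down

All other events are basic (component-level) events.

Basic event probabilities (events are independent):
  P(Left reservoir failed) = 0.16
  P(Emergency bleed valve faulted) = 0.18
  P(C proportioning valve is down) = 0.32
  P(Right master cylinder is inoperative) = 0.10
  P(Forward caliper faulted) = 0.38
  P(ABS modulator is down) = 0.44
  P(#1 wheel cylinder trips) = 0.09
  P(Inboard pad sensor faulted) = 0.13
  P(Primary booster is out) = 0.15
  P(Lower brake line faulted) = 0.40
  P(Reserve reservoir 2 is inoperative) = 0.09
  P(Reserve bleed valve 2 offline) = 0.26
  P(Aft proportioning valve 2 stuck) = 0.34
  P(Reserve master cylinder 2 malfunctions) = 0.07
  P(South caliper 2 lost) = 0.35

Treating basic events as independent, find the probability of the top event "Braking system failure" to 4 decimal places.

P(Parking branch inoperative) [OR] = 1 − (1−0.18) × (1−0.32) = 0.442400
P(Service line down) [OR] = 1 − (1−0.38) × (1−0.44) = 0.652800
P(Rear circuit down) [OR] = 1 − (1−0.10) × (1−0.652800) = 0.687520
P(Booster path unavailable) [OR] = 1 − (1−0.16) × (1−0.442400) × (1−0.687520) × (1−0.09) = 0.866812
P(Front circuit fails) [AND] = 0.13 × 0.15 × 0.40 × 0.09 = 0.000702
P(ABS chain fails) [OR] = 1 − (1−0.000702) × (1−0.26) × (1−0.34) = 0.511943
P(Braking system failure) [OR] = 1 − (1−0.866812) × (1−0.511943) × (1−0.07) × (1−0.35) = 0.960705
Rounded to 4 decimal places: P(Braking system failure) ≈ 0.9607.

0.9607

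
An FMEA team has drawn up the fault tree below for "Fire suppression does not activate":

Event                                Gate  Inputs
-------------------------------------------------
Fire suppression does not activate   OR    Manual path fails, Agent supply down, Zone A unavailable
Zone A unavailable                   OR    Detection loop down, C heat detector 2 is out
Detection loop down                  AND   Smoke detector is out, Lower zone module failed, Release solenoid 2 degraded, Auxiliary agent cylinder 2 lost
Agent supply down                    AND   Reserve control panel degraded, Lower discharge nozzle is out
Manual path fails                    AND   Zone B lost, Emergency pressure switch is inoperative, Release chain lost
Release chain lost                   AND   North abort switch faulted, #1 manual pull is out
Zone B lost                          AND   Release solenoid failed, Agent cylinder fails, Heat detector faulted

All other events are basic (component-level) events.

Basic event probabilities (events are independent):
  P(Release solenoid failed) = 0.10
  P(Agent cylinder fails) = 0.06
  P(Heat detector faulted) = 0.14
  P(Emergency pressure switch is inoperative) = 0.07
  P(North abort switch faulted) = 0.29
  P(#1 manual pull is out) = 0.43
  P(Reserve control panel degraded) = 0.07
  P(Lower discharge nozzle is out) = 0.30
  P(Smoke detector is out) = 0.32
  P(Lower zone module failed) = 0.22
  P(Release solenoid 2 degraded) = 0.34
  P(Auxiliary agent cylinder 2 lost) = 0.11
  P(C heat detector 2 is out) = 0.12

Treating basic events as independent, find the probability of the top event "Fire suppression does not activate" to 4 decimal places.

P(Zone B lost) [AND] = 0.10 × 0.06 × 0.14 = 0.000840
P(Release chain lost) [AND] = 0.29 × 0.43 = 0.124700
P(Manual path fails) [AND] = 0.000840 × 0.07 × 0.124700 = 0.000007
P(Agent supply down) [AND] = 0.07 × 0.30 = 0.021000
P(Detection loop down) [AND] = 0.32 × 0.22 × 0.34 × 0.11 = 0.002633
P(Zone A unavailable) [OR] = 1 − (1−0.002633) × (1−0.12) = 0.122317
P(Fire suppression does not activate) [OR] = 1 − (1−0.000007) × (1−0.021000) × (1−0.122317) = 0.140754
Rounded to 4 decimal places: P(Fire suppression does not activate) ≈ 0.1408.

0.1408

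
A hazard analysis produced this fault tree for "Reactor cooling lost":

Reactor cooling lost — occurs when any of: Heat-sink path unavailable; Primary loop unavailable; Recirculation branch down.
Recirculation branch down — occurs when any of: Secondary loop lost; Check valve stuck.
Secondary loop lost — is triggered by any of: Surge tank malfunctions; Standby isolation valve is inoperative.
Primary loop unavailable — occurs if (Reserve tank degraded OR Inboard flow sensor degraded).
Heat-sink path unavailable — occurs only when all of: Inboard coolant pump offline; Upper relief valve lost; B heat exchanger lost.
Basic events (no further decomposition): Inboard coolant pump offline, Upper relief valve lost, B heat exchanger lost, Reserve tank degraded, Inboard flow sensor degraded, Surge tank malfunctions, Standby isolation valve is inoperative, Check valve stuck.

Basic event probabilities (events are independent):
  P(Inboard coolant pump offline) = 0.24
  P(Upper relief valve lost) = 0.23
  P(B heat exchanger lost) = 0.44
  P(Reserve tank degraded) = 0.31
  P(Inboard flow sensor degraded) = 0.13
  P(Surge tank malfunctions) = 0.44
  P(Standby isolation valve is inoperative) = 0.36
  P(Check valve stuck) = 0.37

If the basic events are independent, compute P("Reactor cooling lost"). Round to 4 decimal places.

P(Heat-sink path unavailable) [AND] = 0.24 × 0.23 × 0.44 = 0.024288
P(Primary loop unavailable) [OR] = 1 − (1−0.31) × (1−0.13) = 0.399700
P(Secondary loop lost) [OR] = 1 − (1−0.44) × (1−0.36) = 0.641600
P(Recirculation branch down) [OR] = 1 − (1−0.641600) × (1−0.37) = 0.774208
P(Reactor cooling lost) [OR] = 1 − (1−0.024288) × (1−0.399700) × (1−0.774208) = 0.867749
Rounded to 4 decimal places: P(Reactor cooling lost) ≈ 0.8677.

0.8677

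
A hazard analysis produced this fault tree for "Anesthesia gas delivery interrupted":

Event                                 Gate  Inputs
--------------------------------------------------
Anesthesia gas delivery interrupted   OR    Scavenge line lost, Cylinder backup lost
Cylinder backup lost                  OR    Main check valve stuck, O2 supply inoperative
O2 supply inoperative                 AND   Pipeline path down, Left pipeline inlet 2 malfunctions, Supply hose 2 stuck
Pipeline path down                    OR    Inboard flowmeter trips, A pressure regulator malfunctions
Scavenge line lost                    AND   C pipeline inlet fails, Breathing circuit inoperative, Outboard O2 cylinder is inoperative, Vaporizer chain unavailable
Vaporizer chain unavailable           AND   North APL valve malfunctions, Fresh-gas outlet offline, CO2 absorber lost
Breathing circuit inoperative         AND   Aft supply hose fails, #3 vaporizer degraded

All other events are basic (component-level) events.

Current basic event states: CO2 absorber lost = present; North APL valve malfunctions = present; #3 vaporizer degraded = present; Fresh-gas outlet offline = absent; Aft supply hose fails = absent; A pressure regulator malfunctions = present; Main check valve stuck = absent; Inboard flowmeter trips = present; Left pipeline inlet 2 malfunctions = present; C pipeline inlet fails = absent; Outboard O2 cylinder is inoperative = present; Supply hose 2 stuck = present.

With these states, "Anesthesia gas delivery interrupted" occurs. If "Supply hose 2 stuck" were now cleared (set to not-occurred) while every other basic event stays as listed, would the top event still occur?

No

Counterfactual: set "Supply hose 2 stuck" to not occurred.
Breathing circuit inoperative [AND]: Aft supply hose fails=not, #3 vaporizer degraded=occurs → not all inputs occur → does not occur.
Vaporizer chain unavailable [AND]: North APL valve malfunctions=occurs, Fresh-gas outlet offline=not, CO2 absorber lost=occurs → not all inputs occur → does not occur.
Scavenge line lost [AND]: C pipeline inlet fails=not, Breathing circuit inoperative=not, Outboard O2 cylinder is inoperative=occurs, Vaporizer chain unavailable=not → not all inputs occur → does not occur.
Pipeline path down [OR]: Inboard flowmeter trips=occurs, A pressure regulator malfunctions=occurs → at least one input occurs → occurs.
O2 supply inoperative [AND]: Pipeline path down=occurs, Left pipeline inlet 2 malfunctions=occurs, Supply hose 2 stuck=not → not all inputs occur → does not occur.
Cylinder backup lost [OR]: Main check valve stuck=not, O2 supply inoperative=not → no input occurs → does not occur.
Anesthesia gas delivery interrupted [OR]: Scavenge line lost=not, Cylinder backup lost=not → no input occurs → does not occur.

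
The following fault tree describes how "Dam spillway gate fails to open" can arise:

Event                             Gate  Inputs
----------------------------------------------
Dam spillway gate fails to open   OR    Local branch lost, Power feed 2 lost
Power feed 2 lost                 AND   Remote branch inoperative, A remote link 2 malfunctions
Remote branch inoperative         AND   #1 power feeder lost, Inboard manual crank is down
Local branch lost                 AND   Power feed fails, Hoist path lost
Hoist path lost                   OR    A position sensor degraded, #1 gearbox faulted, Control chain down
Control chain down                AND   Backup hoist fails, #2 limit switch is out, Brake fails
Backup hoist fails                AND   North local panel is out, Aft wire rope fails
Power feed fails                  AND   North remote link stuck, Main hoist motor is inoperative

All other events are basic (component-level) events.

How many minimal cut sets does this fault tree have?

4

Power feed fails [AND]: one cut set from each child combined → 1 × 1 = 1 cut set(s).
Backup hoist fails [AND]: one cut set from each child combined → 1 × 1 = 1 cut set(s).
Control chain down [AND]: one cut set from each child combined → 1 × 1 × 1 = 1 cut set(s).
Hoist path lost [OR]: union of children's cut sets → 3 cut set(s).
Local branch lost [AND]: one cut set from each child combined → 1 × 3 = 3 cut set(s).
Remote branch inoperative [AND]: one cut set from each child combined → 1 × 1 = 1 cut set(s).
Power feed 2 lost [AND]: one cut set from each child combined → 1 × 1 = 1 cut set(s).
Dam spillway gate fails to open [OR]: union of children's cut sets → 4 cut set(s).
Minimal cut sets: {A position sensor degraded, Main hoist motor is inoperative, North remote link stuck}; {#1 gearbox faulted, Main hoist motor is inoperative, North remote link stuck}; {#2 limit switch is out, Aft wire rope fails, Brake fails, Main hoist motor is inoperative, North local panel is out, North remote link stuck}; {#1 power feeder lost, A remote link 2 malfunctions, Inboard manual crank is down}.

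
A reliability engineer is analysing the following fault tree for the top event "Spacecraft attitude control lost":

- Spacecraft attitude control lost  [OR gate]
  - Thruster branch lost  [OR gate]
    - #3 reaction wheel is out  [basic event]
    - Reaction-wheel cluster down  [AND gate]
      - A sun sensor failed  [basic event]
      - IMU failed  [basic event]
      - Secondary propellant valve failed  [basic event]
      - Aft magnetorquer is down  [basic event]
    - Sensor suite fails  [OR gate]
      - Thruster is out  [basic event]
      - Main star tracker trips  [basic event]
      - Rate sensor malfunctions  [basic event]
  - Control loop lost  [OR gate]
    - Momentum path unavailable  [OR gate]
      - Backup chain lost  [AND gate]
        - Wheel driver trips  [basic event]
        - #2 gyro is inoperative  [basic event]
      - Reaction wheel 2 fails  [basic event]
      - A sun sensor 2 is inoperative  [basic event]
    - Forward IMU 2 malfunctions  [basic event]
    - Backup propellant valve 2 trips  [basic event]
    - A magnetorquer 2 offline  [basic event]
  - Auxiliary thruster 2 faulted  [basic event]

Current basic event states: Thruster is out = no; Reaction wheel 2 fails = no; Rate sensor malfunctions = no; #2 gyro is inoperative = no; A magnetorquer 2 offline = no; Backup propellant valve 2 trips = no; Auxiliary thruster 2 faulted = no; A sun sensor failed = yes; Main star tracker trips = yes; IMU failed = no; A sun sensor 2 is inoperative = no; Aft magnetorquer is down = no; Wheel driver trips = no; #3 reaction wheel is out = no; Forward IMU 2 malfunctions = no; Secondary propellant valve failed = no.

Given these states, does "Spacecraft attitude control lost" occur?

Yes

Reaction-wheel cluster down [AND]: A sun sensor failed=occurs, IMU failed=not, Secondary propellant valve failed=not, Aft magnetorquer is down=not → not all inputs occur → does not occur.
Sensor suite fails [OR]: Thruster is out=not, Main star tracker trips=occurs, Rate sensor malfunctions=not → at least one input occurs → occurs.
Thruster branch lost [OR]: #3 reaction wheel is out=not, Reaction-wheel cluster down=not, Sensor suite fails=occurs → at least one input occurs → occurs.
Backup chain lost [AND]: Wheel driver trips=not, #2 gyro is inoperative=not → not all inputs occur → does not occur.
Momentum path unavailable [OR]: Backup chain lost=not, Reaction wheel 2 fails=not, A sun sensor 2 is inoperative=not → no input occurs → does not occur.
Control loop lost [OR]: Momentum path unavailable=not, Forward IMU 2 malfunctions=not, Backup propellant valve 2 trips=not, A magnetorquer 2 offline=not → no input occurs → does not occur.
Spacecraft attitude control lost [OR]: Thruster branch lost=occurs, Control loop lost=not, Auxiliary thruster 2 faulted=not → at least one input occurs → occurs.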